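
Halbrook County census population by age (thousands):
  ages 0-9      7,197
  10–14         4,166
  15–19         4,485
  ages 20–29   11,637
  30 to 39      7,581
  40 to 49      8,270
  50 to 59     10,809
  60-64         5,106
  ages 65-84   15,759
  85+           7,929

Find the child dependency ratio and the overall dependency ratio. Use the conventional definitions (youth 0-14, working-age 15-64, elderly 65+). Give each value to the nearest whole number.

Youth dependency ratio: 24
Total dependency ratio: 73

0–14: 7,197 + 4,166 = 11,363
15–64: 4,485 + 11,637 + 7,581 + 8,270 + 10,809 + 5,106 = 47,888
65+: 15,759 + 7,929 = 23,688
Youth dependency ratio = 11,363 / 47,888 × 100 = 24
Total dependency ratio = (11,363 + 23,688) / 47,888 × 100 = 35,051 / 47,888 × 100 = 73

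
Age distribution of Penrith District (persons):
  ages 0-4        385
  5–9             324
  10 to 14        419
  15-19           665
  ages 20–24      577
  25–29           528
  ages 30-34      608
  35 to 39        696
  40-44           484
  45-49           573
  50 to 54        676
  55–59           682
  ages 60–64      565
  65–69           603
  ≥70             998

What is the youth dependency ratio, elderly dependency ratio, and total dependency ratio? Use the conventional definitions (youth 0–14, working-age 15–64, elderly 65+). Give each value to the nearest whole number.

Youth dependency ratio: 19
Old-age dependency ratio: 26
Total dependency ratio: 45

0–14: 385 + 324 + 419 = 1128
15–64: 665 + 577 + 528 + 608 + 696 + 484 + 573 + 676 + 682 + 565 = 6054
65+: 603 + 998 = 1601
Youth dependency ratio = 1128 / 6054 × 100 = 19
Old-age dependency ratio = 1601 / 6054 × 100 = 26
Total dependency ratio = (1128 + 1601) / 6054 × 100 = 2729 / 6054 × 100 = 45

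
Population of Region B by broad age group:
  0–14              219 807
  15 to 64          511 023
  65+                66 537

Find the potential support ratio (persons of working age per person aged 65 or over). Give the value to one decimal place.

Potential support ratio = 511 023 / 66 537 = 7.7

Potential support ratio: 7.7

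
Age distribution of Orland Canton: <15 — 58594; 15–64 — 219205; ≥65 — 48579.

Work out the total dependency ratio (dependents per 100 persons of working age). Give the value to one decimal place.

Total dependency ratio = (58594 + 48579) / 219205 × 100 = 107173 / 219205 × 100 = 48.9

Total dependency ratio: 48.9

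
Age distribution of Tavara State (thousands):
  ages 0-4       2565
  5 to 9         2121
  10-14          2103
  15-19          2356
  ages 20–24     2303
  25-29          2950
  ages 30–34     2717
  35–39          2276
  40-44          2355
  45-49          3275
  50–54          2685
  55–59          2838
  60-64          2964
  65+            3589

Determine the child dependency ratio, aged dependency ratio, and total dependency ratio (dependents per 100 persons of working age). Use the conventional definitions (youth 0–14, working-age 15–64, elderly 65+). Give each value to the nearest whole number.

Youth dependency ratio: 25
Old-age dependency ratio: 13
Total dependency ratio: 39

0–14: 2565 + 2121 + 2103 = 6789
15–64: 2356 + 2303 + 2950 + 2717 + 2276 + 2355 + 3275 + 2685 + 2838 + 2964 = 26719
65+: 3589
Youth dependency ratio = 6789 / 26719 × 100 = 25
Old-age dependency ratio = 3589 / 26719 × 100 = 13
Total dependency ratio = (6789 + 3589) / 26719 × 100 = 10378 / 26719 × 100 = 39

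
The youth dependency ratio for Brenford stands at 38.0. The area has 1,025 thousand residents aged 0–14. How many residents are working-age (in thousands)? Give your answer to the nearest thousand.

Youth dependency ratio = youth / working-age × 100
38.0 = 1,025 / W × 100
⇒ 2,697

Working-age: 2,697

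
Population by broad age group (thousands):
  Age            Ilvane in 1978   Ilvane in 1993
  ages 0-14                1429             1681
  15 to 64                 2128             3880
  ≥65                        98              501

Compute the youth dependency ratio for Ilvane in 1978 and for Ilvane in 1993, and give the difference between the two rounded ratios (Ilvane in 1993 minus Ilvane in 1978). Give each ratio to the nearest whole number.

Ilvane in 1978: 1429 / 2128 × 100 = 67
Ilvane in 1993: 1681 / 3880 × 100 = 43

Ilvane in 1978: 67
Ilvane in 1993: 43
Difference: -24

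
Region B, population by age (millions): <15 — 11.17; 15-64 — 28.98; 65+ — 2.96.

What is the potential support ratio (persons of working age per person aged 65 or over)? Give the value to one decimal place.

Potential support ratio = 28.98 / 2.96 = 9.8

Potential support ratio: 9.8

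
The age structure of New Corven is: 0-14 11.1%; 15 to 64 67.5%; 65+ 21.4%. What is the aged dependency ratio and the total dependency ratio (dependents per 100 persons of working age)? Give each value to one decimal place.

Old-age dependency ratio = 21.4 / 67.5 × 100 = 31.7
Total dependency ratio = (11.1 + 21.4) / 67.5 × 100 = 32.5 / 67.5 × 100 = 48.1

Old-age dependency ratio: 31.7
Total dependency ratio: 48.1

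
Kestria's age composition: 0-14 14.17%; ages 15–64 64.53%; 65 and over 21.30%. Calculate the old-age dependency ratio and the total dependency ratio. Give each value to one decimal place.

Old-age dependency ratio = 21.30 / 64.53 × 100 = 33.0
Total dependency ratio = (14.17 + 21.30) / 64.53 × 100 = 35.47 / 64.53 × 100 = 55.0

Old-age dependency ratio: 33.0
Total dependency ratio: 55.0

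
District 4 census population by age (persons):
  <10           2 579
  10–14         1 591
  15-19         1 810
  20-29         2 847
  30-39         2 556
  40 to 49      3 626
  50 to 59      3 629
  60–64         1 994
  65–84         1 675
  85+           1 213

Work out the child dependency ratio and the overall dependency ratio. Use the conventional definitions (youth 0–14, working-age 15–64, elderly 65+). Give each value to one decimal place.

Youth dependency ratio: 25.3
Total dependency ratio: 42.9

0–14: 2 579 + 1 591 = 4 170
15–64: 1 810 + 2 847 + 2 556 + 3 626 + 3 629 + 1 994 = 16 462
65+: 1 675 + 1 213 = 2 888
Youth dependency ratio = 4 170 / 16 462 × 100 = 25.3
Total dependency ratio = (4 170 + 2 888) / 16 462 × 100 = 7 058 / 16 462 × 100 = 42.9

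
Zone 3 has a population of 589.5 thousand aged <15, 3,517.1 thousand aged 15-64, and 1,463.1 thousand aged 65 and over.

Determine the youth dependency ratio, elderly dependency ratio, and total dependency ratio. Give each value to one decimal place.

Youth dependency ratio = 589.5 / 3,517.1 × 100 = 16.8
Old-age dependency ratio = 1,463.1 / 3,517.1 × 100 = 41.6
Total dependency ratio = (589.5 + 1,463.1) / 3,517.1 × 100 = 2,052.6 / 3,517.1 × 100 = 58.4

Youth dependency ratio: 16.8
Old-age dependency ratio: 41.6
Total dependency ratio: 58.4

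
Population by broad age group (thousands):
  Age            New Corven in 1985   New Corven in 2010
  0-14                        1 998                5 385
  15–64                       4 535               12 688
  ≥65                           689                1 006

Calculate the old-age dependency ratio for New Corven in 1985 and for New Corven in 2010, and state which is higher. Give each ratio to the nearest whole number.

New Corven in 1985: 15
New Corven in 2010: 8
Higher: New Corven in 1985

New Corven in 1985: 689 / 4 535 × 100 = 15
New Corven in 2010: 1 006 / 12 688 × 100 = 8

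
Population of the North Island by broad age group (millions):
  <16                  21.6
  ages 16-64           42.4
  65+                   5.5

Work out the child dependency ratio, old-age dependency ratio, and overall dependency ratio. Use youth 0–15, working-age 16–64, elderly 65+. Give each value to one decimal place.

Youth dependency ratio: 50.9
Old-age dependency ratio: 13.0
Total dependency ratio: 63.9

Youth dependency ratio = 21.6 / 42.4 × 100 = 50.9
Old-age dependency ratio = 5.5 / 42.4 × 100 = 13.0
Total dependency ratio = (21.6 + 5.5) / 42.4 × 100 = 27.1 / 42.4 × 100 = 63.9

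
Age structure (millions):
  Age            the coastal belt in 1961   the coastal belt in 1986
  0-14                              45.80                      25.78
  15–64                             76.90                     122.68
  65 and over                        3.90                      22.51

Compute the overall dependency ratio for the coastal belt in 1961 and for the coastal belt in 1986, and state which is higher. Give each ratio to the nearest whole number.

the coastal belt in 1961: 65
the coastal belt in 1986: 39
Higher: the coastal belt in 1961

the coastal belt in 1961: (45.80 + 3.90) / 76.90 × 100 = 49.70 / 76.90 × 100 = 65
the coastal belt in 1986: (25.78 + 22.51) / 122.68 × 100 = 48.29 / 122.68 × 100 = 39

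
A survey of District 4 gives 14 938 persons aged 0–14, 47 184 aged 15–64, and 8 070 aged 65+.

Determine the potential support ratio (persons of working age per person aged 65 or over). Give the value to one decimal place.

Potential support ratio = 47 184 / 8 070 = 5.8

Potential support ratio: 5.8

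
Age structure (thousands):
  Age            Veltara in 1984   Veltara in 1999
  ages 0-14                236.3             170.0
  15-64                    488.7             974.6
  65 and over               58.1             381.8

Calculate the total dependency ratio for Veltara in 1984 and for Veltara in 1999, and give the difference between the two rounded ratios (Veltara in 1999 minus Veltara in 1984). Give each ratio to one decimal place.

Veltara in 1984: 60.2
Veltara in 1999: 56.6
Difference: -3.6

Veltara in 1984: (236.3 + 58.1) / 488.7 × 100 = 294.4 / 488.7 × 100 = 60.2
Veltara in 1999: (170.0 + 381.8) / 974.6 × 100 = 551.8 / 974.6 × 100 = 56.6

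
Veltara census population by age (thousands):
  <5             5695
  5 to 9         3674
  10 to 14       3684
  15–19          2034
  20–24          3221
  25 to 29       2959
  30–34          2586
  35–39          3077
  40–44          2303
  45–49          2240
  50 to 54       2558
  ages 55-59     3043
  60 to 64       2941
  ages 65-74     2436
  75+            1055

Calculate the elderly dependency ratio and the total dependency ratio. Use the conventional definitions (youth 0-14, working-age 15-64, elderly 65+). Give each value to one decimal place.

Old-age dependency ratio: 12.9
Total dependency ratio: 61.4

0–14: 5695 + 3674 + 3684 = 13053
15–64: 2034 + 3221 + 2959 + 2586 + 3077 + 2303 + 2240 + 2558 + 3043 + 2941 = 26962
65+: 2436 + 1055 = 3491
Old-age dependency ratio = 3491 / 26962 × 100 = 12.9
Total dependency ratio = (13053 + 3491) / 26962 × 100 = 16544 / 26962 × 100 = 61.4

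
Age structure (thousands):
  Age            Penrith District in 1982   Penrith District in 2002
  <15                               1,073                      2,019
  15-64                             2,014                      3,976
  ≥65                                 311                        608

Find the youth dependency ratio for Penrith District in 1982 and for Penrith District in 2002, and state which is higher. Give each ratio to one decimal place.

Penrith District in 1982: 1,073 / 2,014 × 100 = 53.3
Penrith District in 2002: 2,019 / 3,976 × 100 = 50.8

Penrith District in 1982: 53.3
Penrith District in 2002: 50.8
Higher: Penrith District in 1982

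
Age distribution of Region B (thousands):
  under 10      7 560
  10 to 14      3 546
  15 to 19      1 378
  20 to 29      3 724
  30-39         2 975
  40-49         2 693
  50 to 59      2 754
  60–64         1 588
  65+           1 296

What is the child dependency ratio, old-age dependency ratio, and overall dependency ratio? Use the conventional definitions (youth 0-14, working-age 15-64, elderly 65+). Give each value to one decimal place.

Youth dependency ratio: 73.5
Old-age dependency ratio: 8.6
Total dependency ratio: 82.1

0–14: 7 560 + 3 546 = 11 106
15–64: 1 378 + 3 724 + 2 975 + 2 693 + 2 754 + 1 588 = 15 112
65+: 1 296
Youth dependency ratio = 11 106 / 15 112 × 100 = 73.5
Old-age dependency ratio = 1 296 / 15 112 × 100 = 8.6
Total dependency ratio = (11 106 + 1 296) / 15 112 × 100 = 12 402 / 15 112 × 100 = 82.1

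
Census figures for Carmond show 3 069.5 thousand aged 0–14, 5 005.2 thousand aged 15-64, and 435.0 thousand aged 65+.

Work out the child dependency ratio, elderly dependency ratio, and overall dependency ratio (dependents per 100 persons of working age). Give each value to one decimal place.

Youth dependency ratio = 3 069.5 / 5 005.2 × 100 = 61.3
Old-age dependency ratio = 435.0 / 5 005.2 × 100 = 8.7
Total dependency ratio = (3 069.5 + 435.0) / 5 005.2 × 100 = 3 504.5 / 5 005.2 × 100 = 70.0

Youth dependency ratio: 61.3
Old-age dependency ratio: 8.7
Total dependency ratio: 70.0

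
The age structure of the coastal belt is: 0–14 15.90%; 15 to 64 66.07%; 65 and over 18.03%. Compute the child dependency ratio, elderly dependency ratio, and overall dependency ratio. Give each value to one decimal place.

Youth dependency ratio: 24.1
Old-age dependency ratio: 27.3
Total dependency ratio: 51.4

Youth dependency ratio = 15.90 / 66.07 × 100 = 24.1
Old-age dependency ratio = 18.03 / 66.07 × 100 = 27.3
Total dependency ratio = (15.90 + 18.03) / 66.07 × 100 = 33.93 / 66.07 × 100 = 51.4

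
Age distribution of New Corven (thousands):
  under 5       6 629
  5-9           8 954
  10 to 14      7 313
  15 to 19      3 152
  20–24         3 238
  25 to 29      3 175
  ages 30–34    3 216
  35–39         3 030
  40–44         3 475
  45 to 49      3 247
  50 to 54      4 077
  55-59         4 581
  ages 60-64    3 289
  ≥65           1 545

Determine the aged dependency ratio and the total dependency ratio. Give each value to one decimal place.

0–14: 6 629 + 8 954 + 7 313 = 22 896
15–64: 3 152 + 3 238 + 3 175 + 3 216 + 3 030 + 3 475 + 3 247 + 4 077 + 4 581 + 3 289 = 34 480
65+: 1 545
Old-age dependency ratio = 1 545 / 34 480 × 100 = 4.5
Total dependency ratio = (22 896 + 1 545) / 34 480 × 100 = 24 441 / 34 480 × 100 = 70.9

Old-age dependency ratio: 4.5
Total dependency ratio: 70.9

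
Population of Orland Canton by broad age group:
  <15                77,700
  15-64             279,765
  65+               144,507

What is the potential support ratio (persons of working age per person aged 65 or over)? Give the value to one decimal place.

Potential support ratio: 1.9

Potential support ratio = 279,765 / 144,507 = 1.9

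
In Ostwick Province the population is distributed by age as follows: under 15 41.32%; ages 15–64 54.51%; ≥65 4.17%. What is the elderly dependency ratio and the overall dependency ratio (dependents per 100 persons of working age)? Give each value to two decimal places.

Old-age dependency ratio: 7.65
Total dependency ratio: 83.45

Old-age dependency ratio = 4.17 / 54.51 × 100 = 7.65
Total dependency ratio = (41.32 + 4.17) / 54.51 × 100 = 45.49 / 54.51 × 100 = 83.45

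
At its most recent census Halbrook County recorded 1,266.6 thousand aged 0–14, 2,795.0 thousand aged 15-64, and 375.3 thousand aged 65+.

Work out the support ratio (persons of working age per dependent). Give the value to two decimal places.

Support ratio = 2,795.0 / (1,266.6 + 375.3) = 2,795.0 / 1,641.9 = 1.70

Support ratio: 1.70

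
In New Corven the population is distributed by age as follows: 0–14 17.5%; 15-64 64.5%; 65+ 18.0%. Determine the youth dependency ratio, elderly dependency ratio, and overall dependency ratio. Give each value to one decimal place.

Youth dependency ratio: 27.1
Old-age dependency ratio: 27.9
Total dependency ratio: 55.0

Youth dependency ratio = 17.5 / 64.5 × 100 = 27.1
Old-age dependency ratio = 18.0 / 64.5 × 100 = 27.9
Total dependency ratio = (17.5 + 18.0) / 64.5 × 100 = 35.5 / 64.5 × 100 = 55.0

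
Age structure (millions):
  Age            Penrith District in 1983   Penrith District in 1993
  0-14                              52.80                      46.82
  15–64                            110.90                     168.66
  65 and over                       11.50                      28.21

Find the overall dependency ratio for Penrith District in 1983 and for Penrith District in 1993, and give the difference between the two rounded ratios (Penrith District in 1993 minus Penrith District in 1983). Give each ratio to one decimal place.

Penrith District in 1983: 58.0
Penrith District in 1993: 44.5
Difference: -13.5

Penrith District in 1983: (52.80 + 11.50) / 110.90 × 100 = 64.30 / 110.90 × 100 = 58.0
Penrith District in 1993: (46.82 + 28.21) / 168.66 × 100 = 75.03 / 168.66 × 100 = 44.5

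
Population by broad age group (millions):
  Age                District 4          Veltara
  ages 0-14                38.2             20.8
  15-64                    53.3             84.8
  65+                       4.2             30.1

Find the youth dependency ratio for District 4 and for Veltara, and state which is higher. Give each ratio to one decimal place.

District 4: 38.2 / 53.3 × 100 = 71.7
Veltara: 20.8 / 84.8 × 100 = 24.5

District 4: 71.7
Veltara: 24.5
Higher: District 4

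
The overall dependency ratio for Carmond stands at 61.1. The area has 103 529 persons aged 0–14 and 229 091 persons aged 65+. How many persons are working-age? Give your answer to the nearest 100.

Total dependency ratio = (youth + elderly) / working-age × 100
61.1 = (103 529 + 229 091) / W × 100
⇒ 544 400

Working-age: 544 400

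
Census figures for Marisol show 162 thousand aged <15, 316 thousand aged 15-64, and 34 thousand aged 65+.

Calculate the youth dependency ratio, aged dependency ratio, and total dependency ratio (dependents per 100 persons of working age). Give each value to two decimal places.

Youth dependency ratio: 51.27
Old-age dependency ratio: 10.76
Total dependency ratio: 62.03

Youth dependency ratio = 162 / 316 × 100 = 51.27
Old-age dependency ratio = 34 / 316 × 100 = 10.76
Total dependency ratio = (162 + 34) / 316 × 100 = 196 / 316 × 100 = 62.03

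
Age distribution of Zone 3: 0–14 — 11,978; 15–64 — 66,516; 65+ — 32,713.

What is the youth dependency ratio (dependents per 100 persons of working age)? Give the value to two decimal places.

Youth dependency ratio: 18.01

Youth dependency ratio = 11,978 / 66,516 × 100 = 18.01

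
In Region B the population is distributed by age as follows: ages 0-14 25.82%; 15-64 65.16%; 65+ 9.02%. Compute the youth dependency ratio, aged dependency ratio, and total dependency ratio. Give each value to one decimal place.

Youth dependency ratio: 39.6
Old-age dependency ratio: 13.8
Total dependency ratio: 53.5

Youth dependency ratio = 25.82 / 65.16 × 100 = 39.6
Old-age dependency ratio = 9.02 / 65.16 × 100 = 13.8
Total dependency ratio = (25.82 + 9.02) / 65.16 × 100 = 34.84 / 65.16 × 100 = 53.5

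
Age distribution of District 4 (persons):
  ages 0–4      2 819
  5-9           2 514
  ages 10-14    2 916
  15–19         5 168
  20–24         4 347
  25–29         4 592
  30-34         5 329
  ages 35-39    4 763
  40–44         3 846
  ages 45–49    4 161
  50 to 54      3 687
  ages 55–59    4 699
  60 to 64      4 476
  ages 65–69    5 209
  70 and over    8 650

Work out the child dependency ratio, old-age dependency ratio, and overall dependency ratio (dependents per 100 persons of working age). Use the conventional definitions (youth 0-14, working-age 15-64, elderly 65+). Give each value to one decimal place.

0–14: 2 819 + 2 514 + 2 916 = 8 249
15–64: 5 168 + 4 347 + 4 592 + 5 329 + 4 763 + 3 846 + 4 161 + 3 687 + 4 699 + 4 476 = 45 068
65+: 5 209 + 8 650 = 13 859
Youth dependency ratio = 8 249 / 45 068 × 100 = 18.3
Old-age dependency ratio = 13 859 / 45 068 × 100 = 30.8
Total dependency ratio = (8 249 + 13 859) / 45 068 × 100 = 22 108 / 45 068 × 100 = 49.1

Youth dependency ratio: 18.3
Old-age dependency ratio: 30.8
Total dependency ratio: 49.1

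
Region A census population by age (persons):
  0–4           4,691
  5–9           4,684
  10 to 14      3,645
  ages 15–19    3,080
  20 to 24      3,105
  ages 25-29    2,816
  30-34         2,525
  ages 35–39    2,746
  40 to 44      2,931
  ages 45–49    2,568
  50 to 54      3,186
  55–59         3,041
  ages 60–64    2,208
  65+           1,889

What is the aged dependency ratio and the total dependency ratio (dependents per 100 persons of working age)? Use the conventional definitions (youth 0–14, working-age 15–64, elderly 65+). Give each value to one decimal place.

0–14: 4,691 + 4,684 + 3,645 = 13,020
15–64: 3,080 + 3,105 + 2,816 + 2,525 + 2,746 + 2,931 + 2,568 + 3,186 + 3,041 + 2,208 = 28,206
65+: 1,889
Old-age dependency ratio = 1,889 / 28,206 × 100 = 6.7
Total dependency ratio = (13,020 + 1,889) / 28,206 × 100 = 14,909 / 28,206 × 100 = 52.9

Old-age dependency ratio: 6.7
Total dependency ratio: 52.9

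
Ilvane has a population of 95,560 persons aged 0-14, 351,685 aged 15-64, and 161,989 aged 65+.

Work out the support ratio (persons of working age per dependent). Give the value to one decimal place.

Support ratio = 351,685 / (95,560 + 161,989) = 351,685 / 257,549 = 1.4

Support ratio: 1.4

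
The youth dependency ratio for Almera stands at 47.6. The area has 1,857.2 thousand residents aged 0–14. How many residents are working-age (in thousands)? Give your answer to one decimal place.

Youth dependency ratio = youth / working-age × 100
47.6 = 1,857.2 / W × 100
⇒ 3,901.7

Working-age: 3,901.7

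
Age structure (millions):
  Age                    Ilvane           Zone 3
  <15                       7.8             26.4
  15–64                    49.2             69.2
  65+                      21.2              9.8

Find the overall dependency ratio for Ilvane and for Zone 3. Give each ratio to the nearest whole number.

Ilvane: 59
Zone 3: 52

Ilvane: (7.8 + 21.2) / 49.2 × 100 = 29.0 / 49.2 × 100 = 59
Zone 3: (26.4 + 9.8) / 69.2 × 100 = 36.2 / 69.2 × 100 = 52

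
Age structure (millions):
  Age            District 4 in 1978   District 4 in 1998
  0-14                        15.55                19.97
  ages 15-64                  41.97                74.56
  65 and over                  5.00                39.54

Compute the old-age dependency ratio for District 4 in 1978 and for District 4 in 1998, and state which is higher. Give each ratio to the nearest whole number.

District 4 in 1978: 12
District 4 in 1998: 53
Higher: District 4 in 1998

District 4 in 1978: 5.00 / 41.97 × 100 = 12
District 4 in 1998: 39.54 / 74.56 × 100 = 53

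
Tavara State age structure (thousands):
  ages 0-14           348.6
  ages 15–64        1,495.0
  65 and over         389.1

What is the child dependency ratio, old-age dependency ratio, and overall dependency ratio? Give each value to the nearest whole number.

Youth dependency ratio: 23
Old-age dependency ratio: 26
Total dependency ratio: 49

Youth dependency ratio = 348.6 / 1,495.0 × 100 = 23
Old-age dependency ratio = 389.1 / 1,495.0 × 100 = 26
Total dependency ratio = (348.6 + 389.1) / 1,495.0 × 100 = 737.7 / 1,495.0 × 100 = 49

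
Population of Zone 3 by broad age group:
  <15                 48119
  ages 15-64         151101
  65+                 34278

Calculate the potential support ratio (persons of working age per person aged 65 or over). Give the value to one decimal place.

Potential support ratio = 151101 / 34278 = 4.4

Potential support ratio: 4.4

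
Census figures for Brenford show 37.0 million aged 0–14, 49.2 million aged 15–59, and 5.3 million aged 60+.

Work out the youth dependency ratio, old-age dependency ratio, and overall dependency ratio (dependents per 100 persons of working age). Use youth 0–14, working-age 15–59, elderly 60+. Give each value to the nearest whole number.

Youth dependency ratio: 75
Old-age dependency ratio: 11
Total dependency ratio: 86

Youth dependency ratio = 37.0 / 49.2 × 100 = 75
Old-age dependency ratio = 5.3 / 49.2 × 100 = 11
Total dependency ratio = (37.0 + 5.3) / 49.2 × 100 = 42.3 / 49.2 × 100 = 86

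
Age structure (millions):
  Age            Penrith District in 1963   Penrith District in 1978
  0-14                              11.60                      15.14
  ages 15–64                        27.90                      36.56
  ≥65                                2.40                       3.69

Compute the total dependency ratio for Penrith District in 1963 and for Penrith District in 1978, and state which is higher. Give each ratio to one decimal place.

Penrith District in 1963: (11.60 + 2.40) / 27.90 × 100 = 14.00 / 27.90 × 100 = 50.2
Penrith District in 1978: (15.14 + 3.69) / 36.56 × 100 = 18.83 / 36.56 × 100 = 51.5

Penrith District in 1963: 50.2
Penrith District in 1978: 51.5
Higher: Penrith District in 1978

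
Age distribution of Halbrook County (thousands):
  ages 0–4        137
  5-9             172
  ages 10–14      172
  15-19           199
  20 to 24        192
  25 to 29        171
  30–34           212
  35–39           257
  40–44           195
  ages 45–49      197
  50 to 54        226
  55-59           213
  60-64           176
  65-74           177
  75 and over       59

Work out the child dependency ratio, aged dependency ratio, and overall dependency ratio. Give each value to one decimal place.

Youth dependency ratio: 23.6
Old-age dependency ratio: 11.6
Total dependency ratio: 35.2

0–14: 137 + 172 + 172 = 481
15–64: 199 + 192 + 171 + 212 + 257 + 195 + 197 + 226 + 213 + 176 = 2038
65+: 177 + 59 = 236
Youth dependency ratio = 481 / 2038 × 100 = 23.6
Old-age dependency ratio = 236 / 2038 × 100 = 11.6
Total dependency ratio = (481 + 236) / 2038 × 100 = 717 / 2038 × 100 = 35.2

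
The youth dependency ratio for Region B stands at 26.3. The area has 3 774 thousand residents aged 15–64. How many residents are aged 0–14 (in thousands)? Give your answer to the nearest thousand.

Aged 0–14: 993

Youth dependency ratio = youth / working-age × 100
26.3 = Y / 3 774 × 100
⇒ 993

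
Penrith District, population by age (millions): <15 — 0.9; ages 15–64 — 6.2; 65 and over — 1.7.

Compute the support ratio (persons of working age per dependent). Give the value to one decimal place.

Support ratio: 2.4

Support ratio = 6.2 / (0.9 + 1.7) = 6.2 / 2.6 = 2.4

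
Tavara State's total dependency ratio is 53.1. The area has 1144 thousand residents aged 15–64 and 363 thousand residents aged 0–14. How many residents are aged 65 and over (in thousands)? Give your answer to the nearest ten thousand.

Aged 65 and over: 240

Total dependency ratio = (youth + elderly) / working-age × 100
53.1 = (363 + E) / 1144 × 100
⇒ 240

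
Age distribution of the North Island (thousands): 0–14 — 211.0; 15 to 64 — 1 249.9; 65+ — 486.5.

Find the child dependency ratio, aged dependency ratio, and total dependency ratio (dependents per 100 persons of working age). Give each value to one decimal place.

Youth dependency ratio: 16.9
Old-age dependency ratio: 38.9
Total dependency ratio: 55.8

Youth dependency ratio = 211.0 / 1 249.9 × 100 = 16.9
Old-age dependency ratio = 486.5 / 1 249.9 × 100 = 38.9
Total dependency ratio = (211.0 + 486.5) / 1 249.9 × 100 = 697.5 / 1 249.9 × 100 = 55.8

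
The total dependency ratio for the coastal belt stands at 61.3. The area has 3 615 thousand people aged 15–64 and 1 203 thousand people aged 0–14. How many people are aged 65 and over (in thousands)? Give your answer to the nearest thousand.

Total dependency ratio = (youth + elderly) / working-age × 100
61.3 = (1 203 + E) / 3 615 × 100
⇒ 1 013

Aged 65 and over: 1 013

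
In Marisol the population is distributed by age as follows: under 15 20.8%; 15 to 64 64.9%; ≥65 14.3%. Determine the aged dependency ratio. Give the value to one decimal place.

Old-age dependency ratio: 22.0

Old-age dependency ratio = 14.3 / 64.9 × 100 = 22.0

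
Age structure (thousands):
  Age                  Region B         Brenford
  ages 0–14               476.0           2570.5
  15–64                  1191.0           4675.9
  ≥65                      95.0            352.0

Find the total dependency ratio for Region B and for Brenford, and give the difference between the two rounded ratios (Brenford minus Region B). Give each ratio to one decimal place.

Region B: 47.9
Brenford: 62.5
Difference: +14.6

Region B: (476.0 + 95.0) / 1191.0 × 100 = 571.0 / 1191.0 × 100 = 47.9
Brenford: (2570.5 + 352.0) / 4675.9 × 100 = 2922.5 / 4675.9 × 100 = 62.5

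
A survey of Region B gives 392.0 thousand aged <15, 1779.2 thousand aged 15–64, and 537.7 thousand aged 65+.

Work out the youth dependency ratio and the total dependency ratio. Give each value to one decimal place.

Youth dependency ratio = 392.0 / 1779.2 × 100 = 22.0
Total dependency ratio = (392.0 + 537.7) / 1779.2 × 100 = 929.7 / 1779.2 × 100 = 52.3

Youth dependency ratio: 22.0
Total dependency ratio: 52.3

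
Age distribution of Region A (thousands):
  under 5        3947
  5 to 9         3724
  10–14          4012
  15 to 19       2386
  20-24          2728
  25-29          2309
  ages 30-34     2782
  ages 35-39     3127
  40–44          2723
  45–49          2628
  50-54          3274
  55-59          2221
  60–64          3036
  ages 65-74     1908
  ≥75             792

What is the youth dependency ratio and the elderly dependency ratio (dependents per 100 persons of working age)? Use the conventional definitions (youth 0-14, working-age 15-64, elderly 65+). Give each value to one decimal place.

Youth dependency ratio: 42.9
Old-age dependency ratio: 9.9

0–14: 3947 + 3724 + 4012 = 11683
15–64: 2386 + 2728 + 2309 + 2782 + 3127 + 2723 + 2628 + 3274 + 2221 + 3036 = 27214
65+: 1908 + 792 = 2700
Youth dependency ratio = 11683 / 27214 × 100 = 42.9
Old-age dependency ratio = 2700 / 27214 × 100 = 9.9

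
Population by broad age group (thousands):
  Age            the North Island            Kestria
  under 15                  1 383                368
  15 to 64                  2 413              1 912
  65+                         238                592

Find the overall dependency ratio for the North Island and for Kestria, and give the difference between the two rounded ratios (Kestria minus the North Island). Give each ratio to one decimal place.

the North Island: (1 383 + 238) / 2 413 × 100 = 1 621 / 2 413 × 100 = 67.2
Kestria: (368 + 592) / 1 912 × 100 = 960 / 1 912 × 100 = 50.2

the North Island: 67.2
Kestria: 50.2
Difference: -17.0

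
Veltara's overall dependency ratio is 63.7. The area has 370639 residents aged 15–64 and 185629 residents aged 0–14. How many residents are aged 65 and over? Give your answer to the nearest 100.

Total dependency ratio = (youth + elderly) / working-age × 100
63.7 = (185629 + E) / 370639 × 100
⇒ 50500

Aged 65 and over: 50500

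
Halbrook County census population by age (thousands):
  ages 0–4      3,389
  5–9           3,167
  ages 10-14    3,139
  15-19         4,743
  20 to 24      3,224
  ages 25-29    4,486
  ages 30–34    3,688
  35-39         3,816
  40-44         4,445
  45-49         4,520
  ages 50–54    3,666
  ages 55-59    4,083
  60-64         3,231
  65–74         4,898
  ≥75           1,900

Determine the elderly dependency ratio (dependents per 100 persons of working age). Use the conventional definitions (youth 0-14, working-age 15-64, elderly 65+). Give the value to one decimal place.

0–14: 3,389 + 3,167 + 3,139 = 9,695
15–64: 4,743 + 3,224 + 4,486 + 3,688 + 3,816 + 4,445 + 4,520 + 3,666 + 4,083 + 3,231 = 39,902
65+: 4,898 + 1,900 = 6,798
Old-age dependency ratio = 6,798 / 39,902 × 100 = 17.0

Old-age dependency ratio: 17.0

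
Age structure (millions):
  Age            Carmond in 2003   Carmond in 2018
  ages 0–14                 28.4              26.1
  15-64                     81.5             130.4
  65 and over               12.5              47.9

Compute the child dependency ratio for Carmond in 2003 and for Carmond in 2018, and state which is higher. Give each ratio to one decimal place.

Carmond in 2003: 34.8
Carmond in 2018: 20.0
Higher: Carmond in 2003

Carmond in 2003: 28.4 / 81.5 × 100 = 34.8
Carmond in 2018: 26.1 / 130.4 × 100 = 20.0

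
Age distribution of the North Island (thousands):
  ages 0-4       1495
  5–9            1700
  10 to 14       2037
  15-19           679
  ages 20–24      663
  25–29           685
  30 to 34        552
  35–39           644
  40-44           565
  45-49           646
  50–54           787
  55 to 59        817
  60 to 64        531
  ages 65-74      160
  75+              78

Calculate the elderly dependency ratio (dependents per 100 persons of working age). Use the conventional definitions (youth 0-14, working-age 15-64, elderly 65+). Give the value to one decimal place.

0–14: 1495 + 1700 + 2037 = 5232
15–64: 679 + 663 + 685 + 552 + 644 + 565 + 646 + 787 + 817 + 531 = 6569
65+: 160 + 78 = 238
Old-age dependency ratio = 238 / 6569 × 100 = 3.6

Old-age dependency ratio: 3.6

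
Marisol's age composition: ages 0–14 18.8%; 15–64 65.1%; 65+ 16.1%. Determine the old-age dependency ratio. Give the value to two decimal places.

Old-age dependency ratio: 24.73

Old-age dependency ratio = 16.1 / 65.1 × 100 = 24.73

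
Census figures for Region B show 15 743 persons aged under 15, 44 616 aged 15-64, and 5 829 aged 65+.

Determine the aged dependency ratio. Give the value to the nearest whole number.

Old-age dependency ratio: 13

Old-age dependency ratio = 5 829 / 44 616 × 100 = 13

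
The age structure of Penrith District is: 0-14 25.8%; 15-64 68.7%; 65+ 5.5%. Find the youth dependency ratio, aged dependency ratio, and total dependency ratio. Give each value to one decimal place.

Youth dependency ratio: 37.6
Old-age dependency ratio: 8.0
Total dependency ratio: 45.6

Youth dependency ratio = 25.8 / 68.7 × 100 = 37.6
Old-age dependency ratio = 5.5 / 68.7 × 100 = 8.0
Total dependency ratio = (25.8 + 5.5) / 68.7 × 100 = 31.3 / 68.7 × 100 = 45.6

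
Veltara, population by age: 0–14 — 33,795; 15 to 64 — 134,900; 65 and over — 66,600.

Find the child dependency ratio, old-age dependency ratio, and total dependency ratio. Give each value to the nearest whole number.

Youth dependency ratio: 25
Old-age dependency ratio: 49
Total dependency ratio: 74

Youth dependency ratio = 33,795 / 134,900 × 100 = 25
Old-age dependency ratio = 66,600 / 134,900 × 100 = 49
Total dependency ratio = (33,795 + 66,600) / 134,900 × 100 = 100,395 / 134,900 × 100 = 74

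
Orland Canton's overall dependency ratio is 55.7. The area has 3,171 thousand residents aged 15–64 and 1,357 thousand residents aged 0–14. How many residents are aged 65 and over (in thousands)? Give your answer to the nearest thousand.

Total dependency ratio = (youth + elderly) / working-age × 100
55.7 = (1,357 + E) / 3,171 × 100
⇒ 409

Aged 65 and over: 409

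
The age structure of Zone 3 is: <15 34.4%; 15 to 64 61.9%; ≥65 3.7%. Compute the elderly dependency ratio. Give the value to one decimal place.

Old-age dependency ratio: 6.0

Old-age dependency ratio = 3.7 / 61.9 × 100 = 6.0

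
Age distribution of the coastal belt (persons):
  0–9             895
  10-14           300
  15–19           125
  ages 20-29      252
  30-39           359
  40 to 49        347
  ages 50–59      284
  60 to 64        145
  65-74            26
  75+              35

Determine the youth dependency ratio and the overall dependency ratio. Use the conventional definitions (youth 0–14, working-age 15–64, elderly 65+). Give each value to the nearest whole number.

Youth dependency ratio: 79
Total dependency ratio: 83

0–14: 895 + 300 = 1 195
15–64: 125 + 252 + 359 + 347 + 284 + 145 = 1 512
65+: 26 + 35 = 61
Youth dependency ratio = 1 195 / 1 512 × 100 = 79
Total dependency ratio = (1 195 + 61) / 1 512 × 100 = 1 256 / 1 512 × 100 = 83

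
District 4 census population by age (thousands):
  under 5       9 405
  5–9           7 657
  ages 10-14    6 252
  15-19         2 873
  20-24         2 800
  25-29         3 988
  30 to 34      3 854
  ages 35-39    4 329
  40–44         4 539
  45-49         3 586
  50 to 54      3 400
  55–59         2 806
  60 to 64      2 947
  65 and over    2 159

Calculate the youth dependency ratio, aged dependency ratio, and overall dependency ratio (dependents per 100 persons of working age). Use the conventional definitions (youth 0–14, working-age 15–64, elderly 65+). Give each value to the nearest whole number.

Youth dependency ratio: 66
Old-age dependency ratio: 6
Total dependency ratio: 73

0–14: 9 405 + 7 657 + 6 252 = 23 314
15–64: 2 873 + 2 800 + 3 988 + 3 854 + 4 329 + 4 539 + 3 586 + 3 400 + 2 806 + 2 947 = 35 122
65+: 2 159
Youth dependency ratio = 23 314 / 35 122 × 100 = 66
Old-age dependency ratio = 2 159 / 35 122 × 100 = 6
Total dependency ratio = (23 314 + 2 159) / 35 122 × 100 = 25 473 / 35 122 × 100 = 73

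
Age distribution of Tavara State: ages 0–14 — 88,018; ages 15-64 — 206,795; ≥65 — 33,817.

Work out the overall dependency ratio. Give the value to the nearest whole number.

Total dependency ratio: 59

Total dependency ratio = (88,018 + 33,817) / 206,795 × 100 = 121,835 / 206,795 × 100 = 59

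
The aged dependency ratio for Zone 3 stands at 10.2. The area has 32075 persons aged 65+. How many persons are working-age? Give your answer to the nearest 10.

Working-age: 314460

Old-age dependency ratio = elderly / working-age × 100
10.2 = 32075 / W × 100
⇒ 314460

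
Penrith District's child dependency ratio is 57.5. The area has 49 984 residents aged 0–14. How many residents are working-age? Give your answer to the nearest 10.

Youth dependency ratio = youth / working-age × 100
57.5 = 49 984 / W × 100
⇒ 86 930

Working-age: 86 930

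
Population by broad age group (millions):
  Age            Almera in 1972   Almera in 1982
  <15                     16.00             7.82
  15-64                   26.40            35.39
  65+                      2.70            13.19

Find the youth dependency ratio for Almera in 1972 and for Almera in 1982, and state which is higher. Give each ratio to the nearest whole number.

Almera in 1972: 61
Almera in 1982: 22
Higher: Almera in 1972

Almera in 1972: 16.00 / 26.40 × 100 = 61
Almera in 1982: 7.82 / 35.39 × 100 = 22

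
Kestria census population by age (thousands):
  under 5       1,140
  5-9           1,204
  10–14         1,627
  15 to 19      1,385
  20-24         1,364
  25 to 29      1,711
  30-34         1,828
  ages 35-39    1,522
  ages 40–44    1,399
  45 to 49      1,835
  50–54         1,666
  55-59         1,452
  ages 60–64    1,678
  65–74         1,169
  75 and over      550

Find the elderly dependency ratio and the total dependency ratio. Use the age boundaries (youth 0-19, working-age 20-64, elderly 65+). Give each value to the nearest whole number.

Old-age dependency ratio: 12
Total dependency ratio: 49

0–19: 1,140 + 1,204 + 1,627 + 1,385 = 5,356
20–64: 1,364 + 1,711 + 1,828 + 1,522 + 1,399 + 1,835 + 1,666 + 1,452 + 1,678 = 14,455
65+: 1,169 + 550 = 1,719
Old-age dependency ratio = 1,719 / 14,455 × 100 = 12
Total dependency ratio = (5,356 + 1,719) / 14,455 × 100 = 7,075 / 14,455 × 100 = 49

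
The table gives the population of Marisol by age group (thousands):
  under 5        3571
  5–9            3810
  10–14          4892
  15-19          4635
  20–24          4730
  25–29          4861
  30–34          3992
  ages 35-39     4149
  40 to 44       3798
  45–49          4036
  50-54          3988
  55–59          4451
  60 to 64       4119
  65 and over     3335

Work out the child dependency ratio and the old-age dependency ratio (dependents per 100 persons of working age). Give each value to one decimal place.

0–14: 3571 + 3810 + 4892 = 12273
15–64: 4635 + 4730 + 4861 + 3992 + 4149 + 3798 + 4036 + 3988 + 4451 + 4119 = 42759
65+: 3335
Youth dependency ratio = 12273 / 42759 × 100 = 28.7
Old-age dependency ratio = 3335 / 42759 × 100 = 7.8

Youth dependency ratio: 28.7
Old-age dependency ratio: 7.8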